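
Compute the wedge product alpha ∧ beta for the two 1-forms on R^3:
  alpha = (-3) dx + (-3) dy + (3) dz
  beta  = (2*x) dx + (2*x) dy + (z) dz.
alpha ∧ beta = (-6*x - 3*z) dx ∧ dz + (-6*x - 3*z) dy ∧ dz

Distribute the wedge, using dx_i ∧ dx_j = -dx_j ∧ dx_i and dx_i ∧ dx_i = 0. For each pair (i, j) with i < j, the coefficient of dx_i ∧ dx_j in alpha ∧ beta is (alpha_i * beta_j - alpha_j * beta_i). Collecting: alpha ∧ beta = (-6*x - 3*z) dx ∧ dz + (-6*x - 3*z) dy ∧ dz.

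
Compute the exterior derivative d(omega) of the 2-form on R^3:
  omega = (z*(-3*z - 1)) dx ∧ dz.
d(omega) = 0

For a 2-form omega = sum_{i<j} g_{ij} dx_i ∧ dx_j, the exterior derivative is
  d(omega) = sum_{i<j} d(g_{ij}) ∧ dx_i ∧ dx_j = sum_{i<j, k} (∂g_{ij}/∂x_k) dx_k ∧ dx_i ∧ dx_j.
Expand each term, using dx_k ∧ dx_i ∧ dx_j = sgn(permutation) dx_{(a)} ∧ dx_{(b)} ∧ dx_{(c)} with (a < b < c) sorted:

Collecting like 3-forms: d(omega) = 0.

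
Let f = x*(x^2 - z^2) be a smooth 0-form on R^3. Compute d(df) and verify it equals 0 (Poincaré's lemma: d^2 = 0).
d(df) = 0

Step 1: df = sum_i (∂f/∂x_i) dx_i = (3*x^2 - z^2) dx + (0) dy + (-2*x*z) dz.
Step 2: Apply d again. Using the 1-form formula, the coefficient of dx ∧ dy in d(df) is ∂^2 f/∂x ∂y - ∂^2 f/∂y ∂x = (0) - (0) = 0 (equality of mixed partials for smooth f).
Similarly for dx ∧ dz and dy ∧ dz — all coefficients vanish. So d(df) = 0.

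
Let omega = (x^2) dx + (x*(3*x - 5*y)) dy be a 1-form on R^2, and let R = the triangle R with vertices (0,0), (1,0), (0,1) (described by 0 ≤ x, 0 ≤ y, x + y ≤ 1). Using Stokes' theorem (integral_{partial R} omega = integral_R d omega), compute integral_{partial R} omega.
integral_(partial R) omega = 1/6

Stokes: integral_partial_R omega = integral_R d omega with d omega = (∂Q/∂x - ∂P/∂y) dx ∧ dy.
  ∂Q/∂x = 6*x - 5*y
  ∂P/∂y = 0
  integrand = ∂Q/∂x - ∂P/∂y = 6*x - 5*y.
Integrating over R: integral_0^1 integral_0^{1-x} (6*x - 5*y) dy dx = 1/6.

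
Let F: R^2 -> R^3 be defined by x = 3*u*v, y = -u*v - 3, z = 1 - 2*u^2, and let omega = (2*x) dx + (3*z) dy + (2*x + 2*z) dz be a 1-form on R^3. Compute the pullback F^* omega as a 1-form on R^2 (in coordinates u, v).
F^* omega = (16*u^3 - 18*u^2*v + 18*u*v^2 - 8*u - 3*v) du + (3*u*(2*u^2 + 6*u*v - 1)) dv

Using F^*(f dg) = (f ∘ F) d(g ∘ F), substitute each coordinate x_i by F_i(u, v) in f_i, and replace dx_i by d F_i = (∂F_i/∂u) du + (∂F_i/∂v) dv.
  For the x component: f_1(F) = 6*u*v; d F_1 = (3*v) du + (3*u) dv
  For the y component: f_2(F) = 3 - 6*u^2; d F_2 = (-v) du + (-u) dv
  For the z component: f_3(F) = -4*u^2 + 6*u*v + 2; d F_3 = (-4*u) du + (0) dv
Combining and collecting du, dv coefficients:
  coeff of du: 16*u^3 - 18*u^2*v + 18*u*v^2 - 8*u - 3*v
  coeff of dv: 3*u*(2*u^2 + 6*u*v - 1)
F^* omega = (16*u^3 - 18*u^2*v + 18*u*v^2 - 8*u - 3*v) du + (3*u*(2*u^2 + 6*u*v - 1)) dv.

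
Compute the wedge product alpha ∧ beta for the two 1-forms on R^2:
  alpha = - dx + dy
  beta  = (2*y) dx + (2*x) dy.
alpha ∧ beta = (-2*x - 2*y) dx ∧ dy

Distribute the wedge, using dx_i ∧ dx_j = -dx_j ∧ dx_i and dx_i ∧ dx_i = 0. For each pair (i, j) with i < j, the coefficient of dx_i ∧ dx_j in alpha ∧ beta is (alpha_i * beta_j - alpha_j * beta_i). Collecting: alpha ∧ beta = (-2*x - 2*y) dx ∧ dy.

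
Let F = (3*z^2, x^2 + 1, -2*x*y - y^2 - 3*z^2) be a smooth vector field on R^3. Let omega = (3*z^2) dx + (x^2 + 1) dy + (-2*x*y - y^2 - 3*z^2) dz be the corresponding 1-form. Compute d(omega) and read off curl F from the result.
d(omega) = (-2*x - 2*y) dy ∧ dz + (2*y + 6*z) dz ∧ dx + (2*x) dx ∧ dy; curl F = (-2*x - 2*y, 2*y + 6*z, 2*x)

d omega = sum_{i<j} (∂f_j/∂x_i - ∂f_i/∂x_j) dx_i ∧ dx_j. Under the identification (dy ∧ dz, dz ∧ dx, dx ∧ dy) ↔ (e_x, e_y, e_z), the coefficients are exactly the components of curl F. Compute:
  ∂R/∂y - ∂Q/∂z = (-2*x - 2*y) - (0) = -2*x - 2*y
  ∂P/∂z - ∂R/∂x = (6*z) - (-2*y) = 2*y + 6*z
  ∂Q/∂x - ∂P/∂y = (2*x) - (0) = 2*x.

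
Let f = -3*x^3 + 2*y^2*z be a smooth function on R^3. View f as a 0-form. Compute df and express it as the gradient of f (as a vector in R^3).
df = (-9*x^2) dx + (4*y*z) dy + (2*y^2) dz; grad f = (-9*x^2, 4*y*z, 2*y^2)

For a 0-form f, d f = (∂f/∂x) dx + (∂f/∂y) dy + (∂f/∂z) dz. The components of the vector representation are exactly the entries of grad f in Cartesian coordinates:
  ∂f/∂x = -9*x^2
  ∂f/∂y = 4*y*z
  ∂f/∂z = 2*y^2.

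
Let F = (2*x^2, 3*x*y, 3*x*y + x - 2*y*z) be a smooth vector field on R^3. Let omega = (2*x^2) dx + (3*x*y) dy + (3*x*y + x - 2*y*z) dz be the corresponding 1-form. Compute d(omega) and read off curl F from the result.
d(omega) = (3*x - 2*z) dy ∧ dz + (-3*y - 1) dz ∧ dx + (3*y) dx ∧ dy; curl F = (3*x - 2*z, -3*y - 1, 3*y)

d omega = sum_{i<j} (∂f_j/∂x_i - ∂f_i/∂x_j) dx_i ∧ dx_j. Under the identification (dy ∧ dz, dz ∧ dx, dx ∧ dy) ↔ (e_x, e_y, e_z), the coefficients are exactly the components of curl F. Compute:
  ∂R/∂y - ∂Q/∂z = (3*x - 2*z) - (0) = 3*x - 2*z
  ∂P/∂z - ∂R/∂x = (0) - (3*y + 1) = -3*y - 1
  ∂Q/∂x - ∂P/∂y = (3*y) - (0) = 3*y.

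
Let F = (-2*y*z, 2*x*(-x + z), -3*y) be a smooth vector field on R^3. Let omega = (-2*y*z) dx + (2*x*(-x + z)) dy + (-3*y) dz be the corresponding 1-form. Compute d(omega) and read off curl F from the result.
d(omega) = (-2*x - 3) dy ∧ dz + (-2*y) dz ∧ dx + (-4*x + 4*z) dx ∧ dy; curl F = (-2*x - 3, -2*y, -4*x + 4*z)

d omega = sum_{i<j} (∂f_j/∂x_i - ∂f_i/∂x_j) dx_i ∧ dx_j. Under the identification (dy ∧ dz, dz ∧ dx, dx ∧ dy) ↔ (e_x, e_y, e_z), the coefficients are exactly the components of curl F. Compute:
  ∂R/∂y - ∂Q/∂z = (-3) - (2*x) = -2*x - 3
  ∂P/∂z - ∂R/∂x = (-2*y) - (0) = -2*y
  ∂Q/∂x - ∂P/∂y = (-4*x + 2*z) - (-2*z) = -4*x + 4*z.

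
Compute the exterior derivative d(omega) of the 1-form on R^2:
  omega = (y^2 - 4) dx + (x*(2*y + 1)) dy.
d(omega) = (1) dx ∧ dy

For a 1-form omega = sum_i f_i dx_i, the exterior derivative is
  d(omega) = sum_{i < j} (∂f_j/∂x_i - ∂f_i/∂x_j) dx_i ∧ dx_j.
  coefficient of dx ∧ dy: ∂f_2/∂x - ∂f_1/∂y = ∂(x*(2*y + 1))/∂x - ∂(y^2 - 4)/∂y = 1
Assembling: d(omega) = (1) dx ∧ dy.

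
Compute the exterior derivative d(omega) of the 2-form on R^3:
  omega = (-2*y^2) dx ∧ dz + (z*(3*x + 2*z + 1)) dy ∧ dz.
d(omega) = (4*y + 3*z) dx ∧ dy ∧ dz

For a 2-form omega = sum_{i<j} g_{ij} dx_i ∧ dx_j, the exterior derivative is
  d(omega) = sum_{i<j} d(g_{ij}) ∧ dx_i ∧ dx_j = sum_{i<j, k} (∂g_{ij}/∂x_k) dx_k ∧ dx_i ∧ dx_j.
Expand each term, using dx_k ∧ dx_i ∧ dx_j = sgn(permutation) dx_{(a)} ∧ dx_{(b)} ∧ dx_{(c)} with (a < b < c) sorted:
  d(-2*y^2) includes (∂/∂y)(-2*y^2) dy = (-4*y) dy, which multiplied by dx ∧ dz gives (4*y) dx ∧ dy ∧ dz
  d(z*(3*x + 2*z + 1)) includes (∂/∂x)(z*(3*x + 2*z + 1)) dx = (3*z) dx, which multiplied by dy ∧ dz gives (3*z) dx ∧ dy ∧ dz
Collecting like 3-forms: d(omega) = (4*y + 3*z) dx ∧ dy ∧ dz.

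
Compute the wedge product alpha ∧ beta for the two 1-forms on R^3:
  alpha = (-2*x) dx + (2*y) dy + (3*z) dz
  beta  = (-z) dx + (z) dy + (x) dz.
alpha ∧ beta = (2*z*(-x + y)) dx ∧ dy + (-2*x^2 + 3*z^2) dx ∧ dz + (2*x*y - 3*z^2) dy ∧ dz

Distribute the wedge, using dx_i ∧ dx_j = -dx_j ∧ dx_i and dx_i ∧ dx_i = 0. For each pair (i, j) with i < j, the coefficient of dx_i ∧ dx_j in alpha ∧ beta is (alpha_i * beta_j - alpha_j * beta_i). Collecting: alpha ∧ beta = (2*z*(-x + y)) dx ∧ dy + (-2*x^2 + 3*z^2) dx ∧ dz + (2*x*y - 3*z^2) dy ∧ dz.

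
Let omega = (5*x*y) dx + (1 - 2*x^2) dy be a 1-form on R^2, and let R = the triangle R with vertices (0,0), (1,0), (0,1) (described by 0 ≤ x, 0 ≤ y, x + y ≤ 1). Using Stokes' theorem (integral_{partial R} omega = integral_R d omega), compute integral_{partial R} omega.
integral_(partial R) omega = -3/2

Stokes: integral_partial_R omega = integral_R d omega with d omega = (∂Q/∂x - ∂P/∂y) dx ∧ dy.
  ∂Q/∂x = -4*x
  ∂P/∂y = 5*x
  integrand = ∂Q/∂x - ∂P/∂y = -9*x.
Integrating over R: integral_0^1 integral_0^{1-x} (-9*x) dy dx = -3/2.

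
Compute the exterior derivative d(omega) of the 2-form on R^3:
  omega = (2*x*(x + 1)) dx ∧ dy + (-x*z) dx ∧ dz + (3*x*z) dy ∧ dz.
d(omega) = (3*z) dx ∧ dy ∧ dz

For a 2-form omega = sum_{i<j} g_{ij} dx_i ∧ dx_j, the exterior derivative is
  d(omega) = sum_{i<j} d(g_{ij}) ∧ dx_i ∧ dx_j = sum_{i<j, k} (∂g_{ij}/∂x_k) dx_k ∧ dx_i ∧ dx_j.
Expand each term, using dx_k ∧ dx_i ∧ dx_j = sgn(permutation) dx_{(a)} ∧ dx_{(b)} ∧ dx_{(c)} with (a < b < c) sorted:
  d(3*x*z) includes (∂/∂x)(3*x*z) dx = (3*z) dx, which multiplied by dy ∧ dz gives (3*z) dx ∧ dy ∧ dz
Collecting like 3-forms: d(omega) = (3*z) dx ∧ dy ∧ dz.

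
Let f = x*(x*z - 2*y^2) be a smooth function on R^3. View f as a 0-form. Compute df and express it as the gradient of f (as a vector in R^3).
df = (2*x*z - 2*y^2) dx + (-4*x*y) dy + (x^2) dz; grad f = (2*x*z - 2*y^2, -4*x*y, x^2)

For a 0-form f, d f = (∂f/∂x) dx + (∂f/∂y) dy + (∂f/∂z) dz. The components of the vector representation are exactly the entries of grad f in Cartesian coordinates:
  ∂f/∂x = 2*x*z - 2*y^2
  ∂f/∂y = -4*x*y
  ∂f/∂z = x^2.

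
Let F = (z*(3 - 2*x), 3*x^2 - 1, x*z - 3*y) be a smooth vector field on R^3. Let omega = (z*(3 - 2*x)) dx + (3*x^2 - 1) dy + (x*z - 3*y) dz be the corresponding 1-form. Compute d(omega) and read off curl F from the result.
d(omega) = (-3) dy ∧ dz + (-2*x - z + 3) dz ∧ dx + (6*x) dx ∧ dy; curl F = (-3, -2*x - z + 3, 6*x)

d omega = sum_{i<j} (∂f_j/∂x_i - ∂f_i/∂x_j) dx_i ∧ dx_j. Under the identification (dy ∧ dz, dz ∧ dx, dx ∧ dy) ↔ (e_x, e_y, e_z), the coefficients are exactly the components of curl F. Compute:
  ∂R/∂y - ∂Q/∂z = (-3) - (0) = -3
  ∂P/∂z - ∂R/∂x = (3 - 2*x) - (z) = -2*x - z + 3
  ∂Q/∂x - ∂P/∂y = (6*x) - (0) = 6*x.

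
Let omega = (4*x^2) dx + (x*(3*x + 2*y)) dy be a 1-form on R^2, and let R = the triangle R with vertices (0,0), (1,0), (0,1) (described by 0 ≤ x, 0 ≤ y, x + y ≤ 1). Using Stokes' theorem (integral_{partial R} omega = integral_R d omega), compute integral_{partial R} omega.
integral_(partial R) omega = 4/3

Stokes: integral_partial_R omega = integral_R d omega with d omega = (∂Q/∂x - ∂P/∂y) dx ∧ dy.
  ∂Q/∂x = 6*x + 2*y
  ∂P/∂y = 0
  integrand = ∂Q/∂x - ∂P/∂y = 6*x + 2*y.
Integrating over R: integral_0^1 integral_0^{1-x} (6*x + 2*y) dy dx = 4/3.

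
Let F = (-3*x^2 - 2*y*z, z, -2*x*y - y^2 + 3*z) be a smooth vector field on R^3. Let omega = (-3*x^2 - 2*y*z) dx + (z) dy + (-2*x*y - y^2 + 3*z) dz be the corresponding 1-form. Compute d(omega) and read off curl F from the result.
d(omega) = (-2*x - 2*y - 1) dy ∧ dz + (0) dz ∧ dx + (2*z) dx ∧ dy; curl F = (-2*x - 2*y - 1, 0, 2*z)

d omega = sum_{i<j} (∂f_j/∂x_i - ∂f_i/∂x_j) dx_i ∧ dx_j. Under the identification (dy ∧ dz, dz ∧ dx, dx ∧ dy) ↔ (e_x, e_y, e_z), the coefficients are exactly the components of curl F. Compute:
  ∂R/∂y - ∂Q/∂z = (-2*x - 2*y) - (1) = -2*x - 2*y - 1
  ∂P/∂z - ∂R/∂x = (-2*y) - (-2*y) = 0
  ∂Q/∂x - ∂P/∂y = (0) - (-2*z) = 2*z.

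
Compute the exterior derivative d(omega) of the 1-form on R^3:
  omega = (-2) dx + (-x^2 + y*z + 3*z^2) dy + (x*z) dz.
d(omega) = (-2*x) dx ∧ dy + (z) dx ∧ dz + (-y - 6*z) dy ∧ dz

For a 1-form omega = sum_i f_i dx_i, the exterior derivative is
  d(omega) = sum_{i < j} (∂f_j/∂x_i - ∂f_i/∂x_j) dx_i ∧ dx_j.
  coefficient of dx ∧ dy: ∂f_2/∂x - ∂f_1/∂y = ∂(-x^2 + y*z + 3*z^2)/∂x - ∂(-2)/∂y = -2*x
  coefficient of dx ∧ dz: ∂f_3/∂x - ∂f_1/∂z = ∂(x*z)/∂x - ∂(-2)/∂z = z
  coefficient of dy ∧ dz: ∂f_3/∂y - ∂f_2/∂z = ∂(x*z)/∂y - ∂(-x^2 + y*z + 3*z^2)/∂z = -y - 6*z
Assembling: d(omega) = (-2*x) dx ∧ dy + (z) dx ∧ dz + (-y - 6*z) dy ∧ dz.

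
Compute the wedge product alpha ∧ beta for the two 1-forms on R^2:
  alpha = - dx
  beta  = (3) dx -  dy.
alpha ∧ beta = (1) dx ∧ dy

Distribute the wedge, using dx_i ∧ dx_j = -dx_j ∧ dx_i and dx_i ∧ dx_i = 0. For each pair (i, j) with i < j, the coefficient of dx_i ∧ dx_j in alpha ∧ beta is (alpha_i * beta_j - alpha_j * beta_i). Collecting: alpha ∧ beta = (1) dx ∧ dy.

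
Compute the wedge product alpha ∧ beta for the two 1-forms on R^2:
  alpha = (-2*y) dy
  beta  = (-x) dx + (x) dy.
alpha ∧ beta = (-2*x*y) dx ∧ dy

Distribute the wedge, using dx_i ∧ dx_j = -dx_j ∧ dx_i and dx_i ∧ dx_i = 0. For each pair (i, j) with i < j, the coefficient of dx_i ∧ dx_j in alpha ∧ beta is (alpha_i * beta_j - alpha_j * beta_i). Collecting: alpha ∧ beta = (-2*x*y) dx ∧ dy.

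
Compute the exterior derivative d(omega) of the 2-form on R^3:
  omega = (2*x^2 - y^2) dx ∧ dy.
d(omega) = 0

For a 2-form omega = sum_{i<j} g_{ij} dx_i ∧ dx_j, the exterior derivative is
  d(omega) = sum_{i<j} d(g_{ij}) ∧ dx_i ∧ dx_j = sum_{i<j, k} (∂g_{ij}/∂x_k) dx_k ∧ dx_i ∧ dx_j.
Expand each term, using dx_k ∧ dx_i ∧ dx_j = sgn(permutation) dx_{(a)} ∧ dx_{(b)} ∧ dx_{(c)} with (a < b < c) sorted:

Collecting like 3-forms: d(omega) = 0.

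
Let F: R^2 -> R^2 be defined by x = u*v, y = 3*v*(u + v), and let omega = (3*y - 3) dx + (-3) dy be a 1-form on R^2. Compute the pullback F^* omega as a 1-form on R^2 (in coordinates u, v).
F^* omega = (3*v*(3*u*v + 3*v^2 - 4)) du + (9*u^2*v + 9*u*v^2 - 12*u - 18*v) dv

Using F^*(f dg) = (f ∘ F) d(g ∘ F), substitute each coordinate x_i by F_i(u, v) in f_i, and replace dx_i by d F_i = (∂F_i/∂u) du + (∂F_i/∂v) dv.
  For the x component: f_1(F) = 9*u*v + 9*v^2 - 3; d F_1 = (v) du + (u) dv
  For the y component: f_2(F) = -3; d F_2 = (3*v) du + (3*u + 6*v) dv
Combining and collecting du, dv coefficients:
  coeff of du: 3*v*(3*u*v + 3*v^2 - 4)
  coeff of dv: 9*u^2*v + 9*u*v^2 - 12*u - 18*v
F^* omega = (3*v*(3*u*v + 3*v^2 - 4)) du + (9*u^2*v + 9*u*v^2 - 12*u - 18*v) dv.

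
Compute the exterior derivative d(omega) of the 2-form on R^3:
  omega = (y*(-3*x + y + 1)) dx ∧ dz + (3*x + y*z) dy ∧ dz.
d(omega) = (3*x - 2*y + 2) dx ∧ dy ∧ dz

For a 2-form omega = sum_{i<j} g_{ij} dx_i ∧ dx_j, the exterior derivative is
  d(omega) = sum_{i<j} d(g_{ij}) ∧ dx_i ∧ dx_j = sum_{i<j, k} (∂g_{ij}/∂x_k) dx_k ∧ dx_i ∧ dx_j.
Expand each term, using dx_k ∧ dx_i ∧ dx_j = sgn(permutation) dx_{(a)} ∧ dx_{(b)} ∧ dx_{(c)} with (a < b < c) sorted:
  d(y*(-3*x + y + 1)) includes (∂/∂y)(y*(-3*x + y + 1)) dy = (-3*x + 2*y + 1) dy, which multiplied by dx ∧ dz gives (3*x - 2*y - 1) dx ∧ dy ∧ dz
  d(3*x + y*z) includes (∂/∂x)(3*x + y*z) dx = (3) dx, which multiplied by dy ∧ dz gives (3) dx ∧ dy ∧ dz
Collecting like 3-forms: d(omega) = (3*x - 2*y + 2) dx ∧ dy ∧ dz.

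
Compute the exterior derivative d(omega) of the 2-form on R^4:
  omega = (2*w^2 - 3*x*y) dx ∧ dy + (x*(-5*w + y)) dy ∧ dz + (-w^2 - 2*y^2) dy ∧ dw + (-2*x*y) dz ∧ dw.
d(omega) = (4*w) dx ∧ dy ∧ dw + (-5*w + y) dx ∧ dy ∧ dz + (-7*x) dy ∧ dz ∧ dw + (-2*y) dx ∧ dz ∧ dw

For a 2-form omega = sum_{i<j} g_{ij} dx_i ∧ dx_j, the exterior derivative is
  d(omega) = sum_{i<j} d(g_{ij}) ∧ dx_i ∧ dx_j = sum_{i<j, k} (∂g_{ij}/∂x_k) dx_k ∧ dx_i ∧ dx_j.
Expand each term, using dx_k ∧ dx_i ∧ dx_j = sgn(permutation) dx_{(a)} ∧ dx_{(b)} ∧ dx_{(c)} with (a < b < c) sorted:
  d(2*w^2 - 3*x*y) includes (∂/∂w)(2*w^2 - 3*x*y) dw = (4*w) dw, which multiplied by dx ∧ dy gives (4*w) dx ∧ dy ∧ dw
  d(x*(-5*w + y)) includes (∂/∂x)(x*(-5*w + y)) dx = (-5*w + y) dx, which multiplied by dy ∧ dz gives (-5*w + y) dx ∧ dy ∧ dz
  d(x*(-5*w + y)) includes (∂/∂w)(x*(-5*w + y)) dw = (-5*x) dw, which multiplied by dy ∧ dz gives (-5*x) dy ∧ dz ∧ dw
  d(-2*x*y) includes (∂/∂x)(-2*x*y) dx = (-2*y) dx, which multiplied by dz ∧ dw gives (-2*y) dx ∧ dz ∧ dw
  d(-2*x*y) includes (∂/∂y)(-2*x*y) dy = (-2*x) dy, which multiplied by dz ∧ dw gives (-2*x) dy ∧ dz ∧ dw
Collecting like 3-forms: d(omega) = (4*w) dx ∧ dy ∧ dw + (-5*w + y) dx ∧ dy ∧ dz + (-7*x) dy ∧ dz ∧ dw + (-2*y) dx ∧ dz ∧ dw.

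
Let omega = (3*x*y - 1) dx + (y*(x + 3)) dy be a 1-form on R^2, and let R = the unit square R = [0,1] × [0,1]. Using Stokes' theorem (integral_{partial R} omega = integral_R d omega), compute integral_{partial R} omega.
integral_(partial R) omega = -1

Stokes: integral_partial_R omega = integral_R d omega with d omega = (∂Q/∂x - ∂P/∂y) dx ∧ dy.
  ∂Q/∂x = y
  ∂P/∂y = 3*x
  integrand = ∂Q/∂x - ∂P/∂y = -3*x + y.
Integrating over R: integral_0^1 integral_0^1 (-3*x + y) dx dy = -1.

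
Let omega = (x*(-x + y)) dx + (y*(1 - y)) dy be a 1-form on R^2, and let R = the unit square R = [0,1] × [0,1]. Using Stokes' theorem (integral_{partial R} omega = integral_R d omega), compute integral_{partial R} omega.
integral_(partial R) omega = -1/2

Stokes: integral_partial_R omega = integral_R d omega with d omega = (∂Q/∂x - ∂P/∂y) dx ∧ dy.
  ∂Q/∂x = 0
  ∂P/∂y = x
  integrand = ∂Q/∂x - ∂P/∂y = -x.
Integrating over R: integral_0^1 integral_0^1 (-x) dx dy = -1/2.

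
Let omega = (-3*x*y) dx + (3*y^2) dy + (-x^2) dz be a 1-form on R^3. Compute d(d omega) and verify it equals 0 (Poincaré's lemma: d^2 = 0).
d(d omega) = 0

Step 1: d omega = sum_{i<j} (∂f_j/∂x_i - ∂f_i/∂x_j) dx_i ∧ dx_j:
  coeff of dx ∧ dy: 3*x
  coeff of dx ∧ dz: -2*x
  coeff of dy ∧ dz: 0
Step 2: Apply d again to each 2-form coefficient. The only possible 3-form in R^3 is dx ∧ dy ∧ dz, with coefficient
  ∂(coeff of dy∧dz)/∂x - ∂(coeff of dx∧dz)/∂y + ∂(coeff of dx∧dy)/∂z
  = ∂/∂x (0) - ∂/∂y (-2*x) + ∂/∂z (3*x).
Each of these terms simplifies to sums of mixed partials that cancel in pairs. The result is 0 (by equality of mixed partials for smooth functions — Schwarz / Clairaut).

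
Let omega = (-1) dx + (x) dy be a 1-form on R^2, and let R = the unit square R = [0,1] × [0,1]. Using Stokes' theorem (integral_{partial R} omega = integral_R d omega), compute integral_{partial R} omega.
integral_(partial R) omega = 1

Stokes: integral_partial_R omega = integral_R d omega with d omega = (∂Q/∂x - ∂P/∂y) dx ∧ dy.
  ∂Q/∂x = 1
  ∂P/∂y = 0
  integrand = ∂Q/∂x - ∂P/∂y = 1.
Integrating over R: integral_0^1 integral_0^1 (1) dx dy = 1.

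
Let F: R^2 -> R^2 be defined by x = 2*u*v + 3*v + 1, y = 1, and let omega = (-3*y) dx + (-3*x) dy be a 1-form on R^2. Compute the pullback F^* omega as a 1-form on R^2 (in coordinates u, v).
F^* omega = (-6*v) du + (-6*u - 9) dv

Using F^*(f dg) = (f ∘ F) d(g ∘ F), substitute each coordinate x_i by F_i(u, v) in f_i, and replace dx_i by d F_i = (∂F_i/∂u) du + (∂F_i/∂v) dv.
  For the x component: f_1(F) = -3; d F_1 = (2*v) du + (2*u + 3) dv
  For the y component: f_2(F) = -6*u*v - 9*v - 3; d F_2 = (0) du + (0) dv
Combining and collecting du, dv coefficients:
  coeff of du: -6*v
  coeff of dv: -6*u - 9
F^* omega = (-6*v) du + (-6*u - 9) dv.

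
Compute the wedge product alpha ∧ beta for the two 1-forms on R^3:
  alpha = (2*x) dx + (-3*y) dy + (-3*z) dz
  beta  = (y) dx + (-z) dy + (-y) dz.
alpha ∧ beta = (-2*x*z + 3*y^2) dx ∧ dy + (y*(-2*x + 3*z)) dx ∧ dz + (3*y^2 - 3*z^2) dy ∧ dz

Distribute the wedge, using dx_i ∧ dx_j = -dx_j ∧ dx_i and dx_i ∧ dx_i = 0. For each pair (i, j) with i < j, the coefficient of dx_i ∧ dx_j in alpha ∧ beta is (alpha_i * beta_j - alpha_j * beta_i). Collecting: alpha ∧ beta = (-2*x*z + 3*y^2) dx ∧ dy + (y*(-2*x + 3*z)) dx ∧ dz + (3*y^2 - 3*z^2) dy ∧ dz.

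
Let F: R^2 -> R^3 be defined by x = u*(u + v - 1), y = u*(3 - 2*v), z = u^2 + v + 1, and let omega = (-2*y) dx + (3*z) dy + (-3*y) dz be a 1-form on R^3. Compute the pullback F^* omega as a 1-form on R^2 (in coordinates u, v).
F^* omega = (14*u^2*v - 21*u^2 + 4*u*v^2 - 10*u*v + 6*u - 6*v^2 + 3*v + 9) du + (u*(-6*u^2 + 4*u*v - 6*u - 15)) dv

Using F^*(f dg) = (f ∘ F) d(g ∘ F), substitute each coordinate x_i by F_i(u, v) in f_i, and replace dx_i by d F_i = (∂F_i/∂u) du + (∂F_i/∂v) dv.
  For the x component: f_1(F) = 2*u*(2*v - 3); d F_1 = (2*u + v - 1) du + (u) dv
  For the y component: f_2(F) = 3*u^2 + 3*v + 3; d F_2 = (3 - 2*v) du + (-2*u) dv
  For the z component: f_3(F) = 3*u*(2*v - 3); d F_3 = (2*u) du + (1) dv
Combining and collecting du, dv coefficients:
  coeff of du: 14*u^2*v - 21*u^2 + 4*u*v^2 - 10*u*v + 6*u - 6*v^2 + 3*v + 9
  coeff of dv: u*(-6*u^2 + 4*u*v - 6*u - 15)
F^* omega = (14*u^2*v - 21*u^2 + 4*u*v^2 - 10*u*v + 6*u - 6*v^2 + 3*v + 9) du + (u*(-6*u^2 + 4*u*v - 6*u - 15)) dv.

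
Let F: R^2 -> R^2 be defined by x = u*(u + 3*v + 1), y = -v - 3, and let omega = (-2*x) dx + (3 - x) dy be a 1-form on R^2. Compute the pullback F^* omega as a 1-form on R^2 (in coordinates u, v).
F^* omega = (2*u*(-2*u^2 - 9*u*v - 3*u - 9*v^2 - 6*v - 1)) du + (-6*u^3 - 18*u^2*v - 5*u^2 + 3*u*v + u - 3) dv

Using F^*(f dg) = (f ∘ F) d(g ∘ F), substitute each coordinate x_i by F_i(u, v) in f_i, and replace dx_i by d F_i = (∂F_i/∂u) du + (∂F_i/∂v) dv.
  For the x component: f_1(F) = 2*u*(-u - 3*v - 1); d F_1 = (2*u + 3*v + 1) du + (3*u) dv
  For the y component: f_2(F) = -u^2 - 3*u*v - u + 3; d F_2 = (0) du + (-1) dv
Combining and collecting du, dv coefficients:
  coeff of du: 2*u*(-2*u^2 - 9*u*v - 3*u - 9*v^2 - 6*v - 1)
  coeff of dv: -6*u^3 - 18*u^2*v - 5*u^2 + 3*u*v + u - 3
F^* omega = (2*u*(-2*u^2 - 9*u*v - 3*u - 9*v^2 - 6*v - 1)) du + (-6*u^3 - 18*u^2*v - 5*u^2 + 3*u*v + u - 3) dv.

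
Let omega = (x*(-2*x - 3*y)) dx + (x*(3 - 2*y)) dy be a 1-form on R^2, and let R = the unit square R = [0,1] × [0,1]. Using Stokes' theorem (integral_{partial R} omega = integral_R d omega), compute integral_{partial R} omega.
integral_(partial R) omega = 7/2

Stokes: integral_partial_R omega = integral_R d omega with d omega = (∂Q/∂x - ∂P/∂y) dx ∧ dy.
  ∂Q/∂x = 3 - 2*y
  ∂P/∂y = -3*x
  integrand = ∂Q/∂x - ∂P/∂y = 3*x - 2*y + 3.
Integrating over R: integral_0^1 integral_0^1 (3*x - 2*y + 3) dx dy = 7/2.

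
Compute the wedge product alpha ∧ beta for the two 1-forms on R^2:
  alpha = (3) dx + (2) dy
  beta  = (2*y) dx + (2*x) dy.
alpha ∧ beta = (6*x - 4*y) dx ∧ dy

Distribute the wedge, using dx_i ∧ dx_j = -dx_j ∧ dx_i and dx_i ∧ dx_i = 0. For each pair (i, j) with i < j, the coefficient of dx_i ∧ dx_j in alpha ∧ beta is (alpha_i * beta_j - alpha_j * beta_i). Collecting: alpha ∧ beta = (6*x - 4*y) dx ∧ dy.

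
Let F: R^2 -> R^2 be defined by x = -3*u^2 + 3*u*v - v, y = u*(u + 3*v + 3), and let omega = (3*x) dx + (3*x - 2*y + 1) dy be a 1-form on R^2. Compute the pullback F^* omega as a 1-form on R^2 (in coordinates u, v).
F^* omega = (32*u^3 - 108*u^2*v - 45*u^2 + 36*u*v^2 + 3*u*v - 16*u - 18*v^2 - 6*v + 3) du + (-60*u^3 + 36*u^2*v - 9*u^2 - 27*u*v + 3*u + 3*v) dv

Using F^*(f dg) = (f ∘ F) d(g ∘ F), substitute each coordinate x_i by F_i(u, v) in f_i, and replace dx_i by d F_i = (∂F_i/∂u) du + (∂F_i/∂v) dv.
  For the x component: f_1(F) = -9*u^2 + 9*u*v - 3*v; d F_1 = (-6*u + 3*v) du + (3*u - 1) dv
  For the y component: f_2(F) = -11*u^2 + 3*u*v - 6*u - 3*v + 1; d F_2 = (2*u + 3*v + 3) du + (3*u) dv
Combining and collecting du, dv coefficients:
  coeff of du: 32*u^3 - 108*u^2*v - 45*u^2 + 36*u*v^2 + 3*u*v - 16*u - 18*v^2 - 6*v + 3
  coeff of dv: -60*u^3 + 36*u^2*v - 9*u^2 - 27*u*v + 3*u + 3*v
F^* omega = (32*u^3 - 108*u^2*v - 45*u^2 + 36*u*v^2 + 3*u*v - 16*u - 18*v^2 - 6*v + 3) du + (-60*u^3 + 36*u^2*v - 9*u^2 - 27*u*v + 3*u + 3*v) dv.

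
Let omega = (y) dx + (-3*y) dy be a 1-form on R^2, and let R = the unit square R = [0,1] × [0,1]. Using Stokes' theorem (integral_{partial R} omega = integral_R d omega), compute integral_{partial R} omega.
integral_(partial R) omega = -1

Stokes: integral_partial_R omega = integral_R d omega with d omega = (∂Q/∂x - ∂P/∂y) dx ∧ dy.
  ∂Q/∂x = 0
  ∂P/∂y = 1
  integrand = ∂Q/∂x - ∂P/∂y = -1.
Integrating over R: integral_0^1 integral_0^1 (-1) dx dy = -1.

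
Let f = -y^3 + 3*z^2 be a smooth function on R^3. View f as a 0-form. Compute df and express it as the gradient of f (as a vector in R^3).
df = (0) dx + (-3*y^2) dy + (6*z) dz; grad f = (0, -3*y^2, 6*z)

For a 0-form f, d f = (∂f/∂x) dx + (∂f/∂y) dy + (∂f/∂z) dz. The components of the vector representation are exactly the entries of grad f in Cartesian coordinates:
  ∂f/∂x = 0
  ∂f/∂y = -3*y^2
  ∂f/∂z = 6*z.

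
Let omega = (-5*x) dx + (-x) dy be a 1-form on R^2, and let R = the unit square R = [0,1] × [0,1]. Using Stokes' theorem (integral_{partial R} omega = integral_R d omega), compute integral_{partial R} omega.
integral_(partial R) omega = -1

Stokes: integral_partial_R omega = integral_R d omega with d omega = (∂Q/∂x - ∂P/∂y) dx ∧ dy.
  ∂Q/∂x = -1
  ∂P/∂y = 0
  integrand = ∂Q/∂x - ∂P/∂y = -1.
Integrating over R: integral_0^1 integral_0^1 (-1) dx dy = -1.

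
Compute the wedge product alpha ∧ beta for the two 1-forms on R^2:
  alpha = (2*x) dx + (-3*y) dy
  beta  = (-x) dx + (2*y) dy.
alpha ∧ beta = (x*y) dx ∧ dy

Distribute the wedge, using dx_i ∧ dx_j = -dx_j ∧ dx_i and dx_i ∧ dx_i = 0. For each pair (i, j) with i < j, the coefficient of dx_i ∧ dx_j in alpha ∧ beta is (alpha_i * beta_j - alpha_j * beta_i). Collecting: alpha ∧ beta = (x*y) dx ∧ dy.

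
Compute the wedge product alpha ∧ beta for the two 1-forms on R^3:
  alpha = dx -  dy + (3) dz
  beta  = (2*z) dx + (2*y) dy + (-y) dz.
alpha ∧ beta = (2*y + 2*z) dx ∧ dy + (-y - 6*z) dx ∧ dz + (-5*y) dy ∧ dz

Distribute the wedge, using dx_i ∧ dx_j = -dx_j ∧ dx_i and dx_i ∧ dx_i = 0. For each pair (i, j) with i < j, the coefficient of dx_i ∧ dx_j in alpha ∧ beta is (alpha_i * beta_j - alpha_j * beta_i). Collecting: alpha ∧ beta = (2*y + 2*z) dx ∧ dy + (-y - 6*z) dx ∧ dz + (-5*y) dy ∧ dz.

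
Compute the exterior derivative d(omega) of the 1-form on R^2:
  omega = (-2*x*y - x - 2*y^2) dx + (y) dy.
d(omega) = (2*x + 4*y) dx ∧ dy

For a 1-form omega = sum_i f_i dx_i, the exterior derivative is
  d(omega) = sum_{i < j} (∂f_j/∂x_i - ∂f_i/∂x_j) dx_i ∧ dx_j.
  coefficient of dx ∧ dy: ∂f_2/∂x - ∂f_1/∂y = ∂(y)/∂x - ∂(-2*x*y - x - 2*y^2)/∂y = 2*x + 4*y
Assembling: d(omega) = (2*x + 4*y) dx ∧ dy.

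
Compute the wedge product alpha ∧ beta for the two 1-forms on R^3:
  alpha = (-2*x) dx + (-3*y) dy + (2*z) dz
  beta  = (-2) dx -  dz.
alpha ∧ beta = (2*x + 4*z) dx ∧ dz + (-6*y) dx ∧ dy + (3*y) dy ∧ dz

Distribute the wedge, using dx_i ∧ dx_j = -dx_j ∧ dx_i and dx_i ∧ dx_i = 0. For each pair (i, j) with i < j, the coefficient of dx_i ∧ dx_j in alpha ∧ beta is (alpha_i * beta_j - alpha_j * beta_i). Collecting: alpha ∧ beta = (2*x + 4*z) dx ∧ dz + (-6*y) dx ∧ dy + (3*y) dy ∧ dz.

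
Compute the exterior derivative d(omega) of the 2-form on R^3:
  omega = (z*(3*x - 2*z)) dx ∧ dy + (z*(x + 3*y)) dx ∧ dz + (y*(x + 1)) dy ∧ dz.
d(omega) = (3*x + y - 7*z) dx ∧ dy ∧ dz

For a 2-form omega = sum_{i<j} g_{ij} dx_i ∧ dx_j, the exterior derivative is
  d(omega) = sum_{i<j} d(g_{ij}) ∧ dx_i ∧ dx_j = sum_{i<j, k} (∂g_{ij}/∂x_k) dx_k ∧ dx_i ∧ dx_j.
Expand each term, using dx_k ∧ dx_i ∧ dx_j = sgn(permutation) dx_{(a)} ∧ dx_{(b)} ∧ dx_{(c)} with (a < b < c) sorted:
  d(z*(3*x - 2*z)) includes (∂/∂z)(z*(3*x - 2*z)) dz = (3*x - 4*z) dz, which multiplied by dx ∧ dy gives (3*x - 4*z) dx ∧ dy ∧ dz
  d(z*(x + 3*y)) includes (∂/∂y)(z*(x + 3*y)) dy = (3*z) dy, which multiplied by dx ∧ dz gives (-3*z) dx ∧ dy ∧ dz
  d(y*(x + 1)) includes (∂/∂x)(y*(x + 1)) dx = (y) dx, which multiplied by dy ∧ dz gives (y) dx ∧ dy ∧ dz
Collecting like 3-forms: d(omega) = (3*x + y - 7*z) dx ∧ dy ∧ dz.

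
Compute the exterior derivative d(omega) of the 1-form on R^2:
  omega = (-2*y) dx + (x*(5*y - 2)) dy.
d(omega) = (5*y) dx ∧ dy

For a 1-form omega = sum_i f_i dx_i, the exterior derivative is
  d(omega) = sum_{i < j} (∂f_j/∂x_i - ∂f_i/∂x_j) dx_i ∧ dx_j.
  coefficient of dx ∧ dy: ∂f_2/∂x - ∂f_1/∂y = ∂(x*(5*y - 2))/∂x - ∂(-2*y)/∂y = 5*y
Assembling: d(omega) = (5*y) dx ∧ dy.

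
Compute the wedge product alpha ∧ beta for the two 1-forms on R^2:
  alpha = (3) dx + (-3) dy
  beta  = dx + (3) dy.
alpha ∧ beta = (12) dx ∧ dy

Distribute the wedge, using dx_i ∧ dx_j = -dx_j ∧ dx_i and dx_i ∧ dx_i = 0. For each pair (i, j) with i < j, the coefficient of dx_i ∧ dx_j in alpha ∧ beta is (alpha_i * beta_j - alpha_j * beta_i). Collecting: alpha ∧ beta = (12) dx ∧ dy.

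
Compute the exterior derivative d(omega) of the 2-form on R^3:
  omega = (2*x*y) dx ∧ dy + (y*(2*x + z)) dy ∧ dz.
d(omega) = (2*y) dx ∧ dy ∧ dz

For a 2-form omega = sum_{i<j} g_{ij} dx_i ∧ dx_j, the exterior derivative is
  d(omega) = sum_{i<j} d(g_{ij}) ∧ dx_i ∧ dx_j = sum_{i<j, k} (∂g_{ij}/∂x_k) dx_k ∧ dx_i ∧ dx_j.
Expand each term, using dx_k ∧ dx_i ∧ dx_j = sgn(permutation) dx_{(a)} ∧ dx_{(b)} ∧ dx_{(c)} with (a < b < c) sorted:
  d(y*(2*x + z)) includes (∂/∂x)(y*(2*x + z)) dx = (2*y) dx, which multiplied by dy ∧ dz gives (2*y) dx ∧ dy ∧ dz
Collecting like 3-forms: d(omega) = (2*y) dx ∧ dy ∧ dz.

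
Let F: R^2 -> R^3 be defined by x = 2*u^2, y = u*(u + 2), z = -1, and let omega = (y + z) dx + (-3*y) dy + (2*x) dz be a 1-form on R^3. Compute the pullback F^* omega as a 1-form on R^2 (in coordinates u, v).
F^* omega = (2*u*(-u^2 - 5*u - 8)) du

Using F^*(f dg) = (f ∘ F) d(g ∘ F), substitute each coordinate x_i by F_i(u, v) in f_i, and replace dx_i by d F_i = (∂F_i/∂u) du + (∂F_i/∂v) dv.
  For the x component: f_1(F) = u^2 + 2*u - 1; d F_1 = (4*u) du + (0) dv
  For the y component: f_2(F) = 3*u*(-u - 2); d F_2 = (2*u + 2) du + (0) dv
  For the z component: f_3(F) = 4*u^2; d F_3 = (0) du + (0) dv
Combining and collecting du, dv coefficients:
  coeff of du: 2*u*(-u^2 - 5*u - 8)
  coeff of dv: 0
F^* omega = (2*u*(-u^2 - 5*u - 8)) du.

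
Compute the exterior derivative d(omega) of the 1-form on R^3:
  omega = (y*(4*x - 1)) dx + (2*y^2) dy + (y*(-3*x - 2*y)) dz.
d(omega) = (1 - 4*x) dx ∧ dy + (-3*y) dx ∧ dz + (-3*x - 4*y) dy ∧ dz

For a 1-form omega = sum_i f_i dx_i, the exterior derivative is
  d(omega) = sum_{i < j} (∂f_j/∂x_i - ∂f_i/∂x_j) dx_i ∧ dx_j.
  coefficient of dx ∧ dy: ∂f_2/∂x - ∂f_1/∂y = ∂(2*y^2)/∂x - ∂(y*(4*x - 1))/∂y = 1 - 4*x
  coefficient of dx ∧ dz: ∂f_3/∂x - ∂f_1/∂z = ∂(y*(-3*x - 2*y))/∂x - ∂(y*(4*x - 1))/∂z = -3*y
  coefficient of dy ∧ dz: ∂f_3/∂y - ∂f_2/∂z = ∂(y*(-3*x - 2*y))/∂y - ∂(2*y^2)/∂z = -3*x - 4*y
Assembling: d(omega) = (1 - 4*x) dx ∧ dy + (-3*y) dx ∧ dz + (-3*x - 4*y) dy ∧ dz.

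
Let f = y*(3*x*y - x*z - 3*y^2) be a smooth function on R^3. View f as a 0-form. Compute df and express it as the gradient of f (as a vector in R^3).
df = (y*(3*y - z)) dx + (6*x*y - x*z - 9*y^2) dy + (-x*y) dz; grad f = (y*(3*y - z), 6*x*y - x*z - 9*y^2, -x*y)

For a 0-form f, d f = (∂f/∂x) dx + (∂f/∂y) dy + (∂f/∂z) dz. The components of the vector representation are exactly the entries of grad f in Cartesian coordinates:
  ∂f/∂x = y*(3*y - z)
  ∂f/∂y = 6*x*y - x*z - 9*y^2
  ∂f/∂z = -x*y.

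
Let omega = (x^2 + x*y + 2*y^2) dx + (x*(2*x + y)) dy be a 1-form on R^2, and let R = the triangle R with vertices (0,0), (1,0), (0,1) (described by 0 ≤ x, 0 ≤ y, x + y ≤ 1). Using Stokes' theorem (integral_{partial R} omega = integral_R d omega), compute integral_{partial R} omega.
integral_(partial R) omega = 0

Stokes: integral_partial_R omega = integral_R d omega with d omega = (∂Q/∂x - ∂P/∂y) dx ∧ dy.
  ∂Q/∂x = 4*x + y
  ∂P/∂y = x + 4*y
  integrand = ∂Q/∂x - ∂P/∂y = 3*x - 3*y.
Integrating over R: integral_0^1 integral_0^{1-x} (3*x - 3*y) dy dx = 0.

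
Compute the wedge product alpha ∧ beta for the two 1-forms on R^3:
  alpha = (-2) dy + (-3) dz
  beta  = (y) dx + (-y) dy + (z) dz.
alpha ∧ beta = (2*y) dx ∧ dy + (-3*y - 2*z) dy ∧ dz + (3*y) dx ∧ dz

Distribute the wedge, using dx_i ∧ dx_j = -dx_j ∧ dx_i and dx_i ∧ dx_i = 0. For each pair (i, j) with i < j, the coefficient of dx_i ∧ dx_j in alpha ∧ beta is (alpha_i * beta_j - alpha_j * beta_i). Collecting: alpha ∧ beta = (2*y) dx ∧ dy + (-3*y - 2*z) dy ∧ dz + (3*y) dx ∧ dz.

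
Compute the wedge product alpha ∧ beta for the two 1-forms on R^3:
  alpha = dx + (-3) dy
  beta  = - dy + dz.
alpha ∧ beta = (-1) dx ∧ dy + (1) dx ∧ dz + (-3) dy ∧ dz

Distribute the wedge, using dx_i ∧ dx_j = -dx_j ∧ dx_i and dx_i ∧ dx_i = 0. For each pair (i, j) with i < j, the coefficient of dx_i ∧ dx_j in alpha ∧ beta is (alpha_i * beta_j - alpha_j * beta_i). Collecting: alpha ∧ beta = (-1) dx ∧ dy + (1) dx ∧ dz + (-3) dy ∧ dz.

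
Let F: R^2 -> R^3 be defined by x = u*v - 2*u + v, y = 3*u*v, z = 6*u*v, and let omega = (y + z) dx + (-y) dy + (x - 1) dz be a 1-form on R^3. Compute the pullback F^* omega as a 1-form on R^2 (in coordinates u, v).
F^* omega = (6*v*(u*v - 5*u + v - 1)) du + (3*u*(2*u*v - 4*u + 5*v - 2)) dv

Using F^*(f dg) = (f ∘ F) d(g ∘ F), substitute each coordinate x_i by F_i(u, v) in f_i, and replace dx_i by d F_i = (∂F_i/∂u) du + (∂F_i/∂v) dv.
  For the x component: f_1(F) = 9*u*v; d F_1 = (v - 2) du + (u + 1) dv
  For the y component: f_2(F) = -3*u*v; d F_2 = (3*v) du + (3*u) dv
  For the z component: f_3(F) = u*v - 2*u + v - 1; d F_3 = (6*v) du + (6*u) dv
Combining and collecting du, dv coefficients:
  coeff of du: 6*v*(u*v - 5*u + v - 1)
  coeff of dv: 3*u*(2*u*v - 4*u + 5*v - 2)
F^* omega = (6*v*(u*v - 5*u + v - 1)) du + (3*u*(2*u*v - 4*u + 5*v - 2)) dv.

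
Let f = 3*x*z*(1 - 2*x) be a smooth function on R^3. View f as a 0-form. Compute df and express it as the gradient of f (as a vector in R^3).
df = (3*z*(1 - 4*x)) dx + (0) dy + (3*x*(1 - 2*x)) dz; grad f = (3*z*(1 - 4*x), 0, 3*x*(1 - 2*x))

For a 0-form f, d f = (∂f/∂x) dx + (∂f/∂y) dy + (∂f/∂z) dz. The components of the vector representation are exactly the entries of grad f in Cartesian coordinates:
  ∂f/∂x = 3*z*(1 - 4*x)
  ∂f/∂y = 0
  ∂f/∂z = 3*x*(1 - 2*x).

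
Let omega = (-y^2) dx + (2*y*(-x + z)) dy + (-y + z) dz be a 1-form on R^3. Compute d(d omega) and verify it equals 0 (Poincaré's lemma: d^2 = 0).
d(d omega) = 0

Step 1: d omega = sum_{i<j} (∂f_j/∂x_i - ∂f_i/∂x_j) dx_i ∧ dx_j:
  coeff of dx ∧ dy: 0
  coeff of dx ∧ dz: 0
  coeff of dy ∧ dz: -2*y - 1
Step 2: Apply d again to each 2-form coefficient. The only possible 3-form in R^3 is dx ∧ dy ∧ dz, with coefficient
  ∂(coeff of dy∧dz)/∂x - ∂(coeff of dx∧dz)/∂y + ∂(coeff of dx∧dy)/∂z
  = ∂/∂x (-2*y - 1) - ∂/∂y (0) + ∂/∂z (0).
Each of these terms simplifies to sums of mixed partials that cancel in pairs. The result is 0 (by equality of mixed partials for smooth functions — Schwarz / Clairaut).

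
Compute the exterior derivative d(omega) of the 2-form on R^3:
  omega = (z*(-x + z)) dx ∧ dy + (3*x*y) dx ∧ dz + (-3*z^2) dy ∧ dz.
d(omega) = (-4*x + 2*z) dx ∧ dy ∧ dz

For a 2-form omega = sum_{i<j} g_{ij} dx_i ∧ dx_j, the exterior derivative is
  d(omega) = sum_{i<j} d(g_{ij}) ∧ dx_i ∧ dx_j = sum_{i<j, k} (∂g_{ij}/∂x_k) dx_k ∧ dx_i ∧ dx_j.
Expand each term, using dx_k ∧ dx_i ∧ dx_j = sgn(permutation) dx_{(a)} ∧ dx_{(b)} ∧ dx_{(c)} with (a < b < c) sorted:
  d(z*(-x + z)) includes (∂/∂z)(z*(-x + z)) dz = (-x + 2*z) dz, which multiplied by dx ∧ dy gives (-x + 2*z) dx ∧ dy ∧ dz
  d(3*x*y) includes (∂/∂y)(3*x*y) dy = (3*x) dy, which multiplied by dx ∧ dz gives (-3*x) dx ∧ dy ∧ dz
Collecting like 3-forms: d(omega) = (-4*x + 2*z) dx ∧ dy ∧ dz.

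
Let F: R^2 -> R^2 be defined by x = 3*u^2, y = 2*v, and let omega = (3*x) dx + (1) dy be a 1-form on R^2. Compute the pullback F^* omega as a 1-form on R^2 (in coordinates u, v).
F^* omega = (54*u^3) du + (2) dv

Using F^*(f dg) = (f ∘ F) d(g ∘ F), substitute each coordinate x_i by F_i(u, v) in f_i, and replace dx_i by d F_i = (∂F_i/∂u) du + (∂F_i/∂v) dv.
  For the x component: f_1(F) = 9*u^2; d F_1 = (6*u) du + (0) dv
  For the y component: f_2(F) = 1; d F_2 = (0) du + (2) dv
Combining and collecting du, dv coefficients:
  coeff of du: 54*u^3
  coeff of dv: 2
F^* omega = (54*u^3) du + (2) dv.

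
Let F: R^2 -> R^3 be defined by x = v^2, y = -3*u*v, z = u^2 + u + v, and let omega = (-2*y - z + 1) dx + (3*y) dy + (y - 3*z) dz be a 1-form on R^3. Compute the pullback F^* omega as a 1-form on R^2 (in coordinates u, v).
F^* omega = (-6*u^3 - 6*u^2*v - 9*u^2 + 27*u*v^2 - 9*u*v - 3*u - 3*v) du + (25*u^2*v - 3*u^2 + 12*u*v^2 - 5*u*v - 3*u - 2*v^2 - v) dv

Using F^*(f dg) = (f ∘ F) d(g ∘ F), substitute each coordinate x_i by F_i(u, v) in f_i, and replace dx_i by d F_i = (∂F_i/∂u) du + (∂F_i/∂v) dv.
  For the x component: f_1(F) = -u^2 + 6*u*v - u - v + 1; d F_1 = (0) du + (2*v) dv
  For the y component: f_2(F) = -9*u*v; d F_2 = (-3*v) du + (-3*u) dv
  For the z component: f_3(F) = -3*u^2 - 3*u*v - 3*u - 3*v; d F_3 = (2*u + 1) du + (1) dv
Combining and collecting du, dv coefficients:
  coeff of du: -6*u^3 - 6*u^2*v - 9*u^2 + 27*u*v^2 - 9*u*v - 3*u - 3*v
  coeff of dv: 25*u^2*v - 3*u^2 + 12*u*v^2 - 5*u*v - 3*u - 2*v^2 - v
F^* omega = (-6*u^3 - 6*u^2*v - 9*u^2 + 27*u*v^2 - 9*u*v - 3*u - 3*v) du + (25*u^2*v - 3*u^2 + 12*u*v^2 - 5*u*v - 3*u - 2*v^2 - v) dv.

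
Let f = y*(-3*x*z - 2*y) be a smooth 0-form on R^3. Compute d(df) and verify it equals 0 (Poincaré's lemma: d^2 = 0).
d(df) = 0

Step 1: df = sum_i (∂f/∂x_i) dx_i = (-3*y*z) dx + (-3*x*z - 4*y) dy + (-3*x*y) dz.
Step 2: Apply d again. Using the 1-form formula, the coefficient of dx ∧ dy in d(df) is ∂^2 f/∂x ∂y - ∂^2 f/∂y ∂x = (-3*z) - (-3*z) = 0 (equality of mixed partials for smooth f).
Similarly for dx ∧ dz and dy ∧ dz — all coefficients vanish. So d(df) = 0.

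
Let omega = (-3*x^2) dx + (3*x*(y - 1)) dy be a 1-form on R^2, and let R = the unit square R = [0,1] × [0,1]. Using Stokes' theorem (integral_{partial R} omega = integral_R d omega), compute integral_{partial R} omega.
integral_(partial R) omega = -3/2

Stokes: integral_partial_R omega = integral_R d omega with d omega = (∂Q/∂x - ∂P/∂y) dx ∧ dy.
  ∂Q/∂x = 3*y - 3
  ∂P/∂y = 0
  integrand = ∂Q/∂x - ∂P/∂y = 3*y - 3.
Integrating over R: integral_0^1 integral_0^1 (3*y - 3) dx dy = -3/2.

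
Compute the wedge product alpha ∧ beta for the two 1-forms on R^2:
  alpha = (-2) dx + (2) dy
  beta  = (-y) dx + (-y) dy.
alpha ∧ beta = (4*y) dx ∧ dy

Distribute the wedge, using dx_i ∧ dx_j = -dx_j ∧ dx_i and dx_i ∧ dx_i = 0. For each pair (i, j) with i < j, the coefficient of dx_i ∧ dx_j in alpha ∧ beta is (alpha_i * beta_j - alpha_j * beta_i). Collecting: alpha ∧ beta = (4*y) dx ∧ dy.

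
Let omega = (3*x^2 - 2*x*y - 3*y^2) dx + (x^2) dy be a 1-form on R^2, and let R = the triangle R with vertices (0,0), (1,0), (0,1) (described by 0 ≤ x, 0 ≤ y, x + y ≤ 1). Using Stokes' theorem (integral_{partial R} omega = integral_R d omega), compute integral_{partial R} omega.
integral_(partial R) omega = 5/3

Stokes: integral_partial_R omega = integral_R d omega with d omega = (∂Q/∂x - ∂P/∂y) dx ∧ dy.
  ∂Q/∂x = 2*x
  ∂P/∂y = -2*x - 6*y
  integrand = ∂Q/∂x - ∂P/∂y = 4*x + 6*y.
Integrating over R: integral_0^1 integral_0^{1-x} (4*x + 6*y) dy dx = 5/3.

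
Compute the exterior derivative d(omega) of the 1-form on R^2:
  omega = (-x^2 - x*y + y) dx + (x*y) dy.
d(omega) = (x + y - 1) dx ∧ dy

For a 1-form omega = sum_i f_i dx_i, the exterior derivative is
  d(omega) = sum_{i < j} (∂f_j/∂x_i - ∂f_i/∂x_j) dx_i ∧ dx_j.
  coefficient of dx ∧ dy: ∂f_2/∂x - ∂f_1/∂y = ∂(x*y)/∂x - ∂(-x^2 - x*y + y)/∂y = x + y - 1
Assembling: d(omega) = (x + y - 1) dx ∧ dy.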